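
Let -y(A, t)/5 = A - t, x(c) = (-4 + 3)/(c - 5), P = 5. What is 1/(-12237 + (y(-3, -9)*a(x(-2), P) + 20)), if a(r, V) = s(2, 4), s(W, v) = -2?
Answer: -1/12157 ≈ -8.2257e-5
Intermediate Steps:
x(c) = -1/(-5 + c)
a(r, V) = -2
y(A, t) = -5*A + 5*t (y(A, t) = -5*(A - t) = -5*A + 5*t)
1/(-12237 + (y(-3, -9)*a(x(-2), P) + 20)) = 1/(-12237 + ((-5*(-3) + 5*(-9))*(-2) + 20)) = 1/(-12237 + ((15 - 45)*(-2) + 20)) = 1/(-12237 + (-30*(-2) + 20)) = 1/(-12237 + (60 + 20)) = 1/(-12237 + 80) = 1/(-12157) = -1/12157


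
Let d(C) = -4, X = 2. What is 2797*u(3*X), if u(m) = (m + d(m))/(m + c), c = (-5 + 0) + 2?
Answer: 5594/3 ≈ 1864.7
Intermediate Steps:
c = -3 (c = -5 + 2 = -3)
u(m) = (-4 + m)/(-3 + m) (u(m) = (m - 4)/(m - 3) = (-4 + m)/(-3 + m))
2797*u(3*X) = 2797*((-4 + 3*2)/(-3 + 3*2)) = 2797*((-4 + 6)/(-3 + 6)) = 2797*(2/3) = 2797*((⅓)*2) = 2797*(⅔) = 5594/3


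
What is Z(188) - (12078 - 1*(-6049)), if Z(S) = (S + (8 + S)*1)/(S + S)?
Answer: -851921/47 ≈ -18126.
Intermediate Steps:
Z(S) = (8 + 2*S)/(2*S) (Z(S) = (S + (8 + S))/((2*S)) = (8 + 2*S)*(1/(2*S)) = (8 + 2*S)/(2*S))
Z(188) - (12078 - 1*(-6049)) = (4 + 188)/188 - (12078 - 1*(-6049)) = (1/188)*192 - (12078 + 6049) = 48/47 - 1*18127 = 48/47 - 18127 = -851921/47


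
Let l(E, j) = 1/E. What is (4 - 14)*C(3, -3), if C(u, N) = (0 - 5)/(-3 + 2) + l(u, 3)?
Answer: -160/3 ≈ -53.333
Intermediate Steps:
C(u, N) = 5 + 1/u (C(u, N) = (0 - 5)/(-3 + 2) + 1/u = -5/(-1) + 1/u = -5*(-1) + 1/u = 5 + 1/u)
(4 - 14)*C(3, -3) = (4 - 14)*(5 + 1/3) = -10*(5 + ⅓) = -10*16/3 = -160/3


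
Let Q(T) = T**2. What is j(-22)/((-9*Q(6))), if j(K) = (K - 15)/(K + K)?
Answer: -37/14256 ≈ -0.0025954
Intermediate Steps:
j(K) = (-15 + K)/(2*K) (j(K) = (-15 + K)/((2*K)) = (-15 + K)*(1/(2*K)) = (-15 + K)/(2*K))
j(-22)/((-9*Q(6))) = ((1/2)*(-15 - 22)/(-22))/((-9*6**2)) = ((1/2)*(-1/22)*(-37))/((-9*36)) = (37/44)/(-324) = (37/44)*(-1/324) = -37/14256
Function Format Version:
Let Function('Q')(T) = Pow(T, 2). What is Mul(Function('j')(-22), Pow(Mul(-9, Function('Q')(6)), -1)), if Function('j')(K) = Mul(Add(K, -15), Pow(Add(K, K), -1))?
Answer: Rational(-37, 14256) ≈ -0.0025954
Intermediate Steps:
Function('j')(K) = Mul(Rational(1, 2), Pow(K, -1), Add(-15, K)) (Function('j')(K) = Mul(Add(-15, K), Pow(Mul(2, K), -1)) = Mul(Add(-15, K), Mul(Rational(1, 2), Pow(K, -1))) = Mul(Rational(1, 2), Pow(K, -1), Add(-15, K)))
Mul(Function('j')(-22), Pow(Mul(-9, Function('Q')(6)), -1)) = Mul(Mul(Rational(1, 2), Pow(-22, -1), Add(-15, -22)), Pow(Mul(-9, Pow(6, 2)), -1)) = Mul(Mul(Rational(1, 2), Rational(-1, 22), -37), Pow(Mul(-9, 36), -1)) = Mul(Rational(37, 44), Pow(-324, -1)) = Mul(Rational(37, 44), Rational(-1, 324)) = Rational(-37, 14256)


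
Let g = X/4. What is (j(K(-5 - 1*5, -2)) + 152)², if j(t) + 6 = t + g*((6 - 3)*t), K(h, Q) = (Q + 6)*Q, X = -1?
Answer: 20736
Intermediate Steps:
g = -¼ (g = -1/4 = -1*¼ = -¼ ≈ -0.25000)
K(h, Q) = Q*(6 + Q) (K(h, Q) = (6 + Q)*Q = Q*(6 + Q))
j(t) = -6 + t/4 (j(t) = -6 + (t - (6 - 3)*t/4) = -6 + (t - 3*t/4) = -6 + t/4)
(j(K(-5 - 1*5, -2)) + 152)² = ((-6 + (-2*(6 - 2))/4) + 152)² = ((-6 + (-2*4)/4) + 152)² = ((-6 + (¼)*(-8)) + 152)² = ((-6 - 2) + 152)² = (-8 + 152)² = 144² = 20736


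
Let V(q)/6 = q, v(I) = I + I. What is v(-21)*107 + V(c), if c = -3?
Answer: -4512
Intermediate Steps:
v(I) = 2*I
V(q) = 6*q
v(-21)*107 + V(c) = (2*(-21))*107 + 6*(-3) = -42*107 - 18 = -4494 - 18 = -4512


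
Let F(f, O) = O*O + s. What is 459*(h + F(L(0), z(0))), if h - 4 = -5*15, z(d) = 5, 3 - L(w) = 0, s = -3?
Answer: -22491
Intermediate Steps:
L(w) = 3 (L(w) = 3 - 1*0 = 3 + 0 = 3)
F(f, O) = -3 + O² (F(f, O) = O*O - 3 = O² - 3 = -3 + O²)
h = -71 (h = 4 - 5*15 = 4 - 75 = -71)
459*(h + F(L(0), z(0))) = 459*(-71 + (-3 + 5²)) = 459*(-71 + (-3 + 25)) = 459*(-71 + 22) = 459*(-49) = -22491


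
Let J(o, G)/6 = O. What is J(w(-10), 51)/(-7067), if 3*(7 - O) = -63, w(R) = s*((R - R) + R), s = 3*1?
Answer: -168/7067 ≈ -0.023772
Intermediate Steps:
s = 3
w(R) = 3*R (w(R) = 3*((R - R) + R) = 3*(0 + R) = 3*R)
O = 28 (O = 7 - ⅓*(-63) = 7 + 21 = 28)
J(o, G) = 168 (J(o, G) = 6*28 = 168)
J(w(-10), 51)/(-7067) = 168/(-7067) = 168*(-1/7067) = -168/7067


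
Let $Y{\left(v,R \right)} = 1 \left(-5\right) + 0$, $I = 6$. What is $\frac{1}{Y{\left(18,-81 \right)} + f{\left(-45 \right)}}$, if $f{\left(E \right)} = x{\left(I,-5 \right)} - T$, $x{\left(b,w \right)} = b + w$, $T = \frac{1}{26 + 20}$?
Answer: $- \frac{46}{185} \approx -0.24865$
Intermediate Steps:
$T = \frac{1}{46} \approx 0.021739$
$Y{\left(v,R \right)} = -5$ ($Y{\left(v,R \right)} = -5 + 0 = -5$)
$f{\left(E \right)} = \frac{45}{46}$ ($f{\left(E \right)} = \left(6 - 5\right) - \frac{1}{46} = 1 - \frac{1}{46} = \frac{45}{46}$)
$\frac{1}{Y{\left(18,-81 \right)} + f{\left(-45 \right)}} = \frac{1}{-5 + \frac{45}{46}} = \frac{1}{- \frac{185}{46}} = - \frac{46}{185}$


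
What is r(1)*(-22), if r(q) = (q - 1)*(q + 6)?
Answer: 0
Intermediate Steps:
r(q) = (-1 + q)*(6 + q)
r(1)*(-22) = (-6 + 1² + 5*1)*(-22) = (-6 + 1 + 5)*(-22) = 0*(-22) = 0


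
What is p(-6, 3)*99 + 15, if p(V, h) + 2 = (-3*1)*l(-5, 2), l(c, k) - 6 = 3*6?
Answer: -7311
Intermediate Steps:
l(c, k) = 24 (l(c, k) = 6 + 3*6 = 6 + 18 = 24)
p(V, h) = -74 (p(V, h) = -2 - 3*1*24 = -2 - 3*24 = -2 - 72 = -74)
p(-6, 3)*99 + 15 = -74*99 + 15 = -7326 + 15 = -7311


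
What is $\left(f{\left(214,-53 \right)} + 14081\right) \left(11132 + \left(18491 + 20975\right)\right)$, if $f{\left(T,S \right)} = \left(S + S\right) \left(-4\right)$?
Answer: $733923990$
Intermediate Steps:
$f{\left(T,S \right)} = - 8 S$ ($f{\left(T,S \right)} = 2 S \left(-4\right) = - 8 S$)
$\left(f{\left(214,-53 \right)} + 14081\right) \left(11132 + \left(18491 + 20975\right)\right) = \left(\left(-8\right) \left(-53\right) + 14081\right) \left(11132 + \left(18491 + 20975\right)\right) = \left(424 + 14081\right) \left(11132 + 39466\right) = 14505 \cdot 50598 = 733923990$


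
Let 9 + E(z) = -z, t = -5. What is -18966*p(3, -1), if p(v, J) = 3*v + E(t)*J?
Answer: -246558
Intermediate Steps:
E(z) = -9 - z
p(v, J) = -4*J + 3*v (p(v, J) = 3*v + (-9 - 1*(-5))*J = 3*v + (-9 + 5)*J = 3*v - 4*J = -4*J + 3*v)
-18966*p(3, -1) = -18966*(-4*(-1) + 3*3) = -18966*(4 + 9) = -18966*13 = -246558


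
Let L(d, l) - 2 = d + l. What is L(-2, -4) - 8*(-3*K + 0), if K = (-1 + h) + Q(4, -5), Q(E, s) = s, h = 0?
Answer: -148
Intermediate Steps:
L(d, l) = 2 + d + l (L(d, l) = 2 + (d + l) = 2 + d + l)
K = -6 (K = (-1 + 0) - 5 = -1 - 5 = -6)
L(-2, -4) - 8*(-3*K + 0) = (2 - 2 - 4) - 8*(-3*(-6) + 0) = -4 - 8*(18 + 0) = -4 - 8*18 = -4 - 144 = -148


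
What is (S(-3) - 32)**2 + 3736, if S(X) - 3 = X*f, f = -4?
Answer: 4025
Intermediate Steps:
S(X) = 3 - 4*X (S(X) = 3 + X*(-4) = 3 - 4*X)
(S(-3) - 32)**2 + 3736 = ((3 - 4*(-3)) - 32)**2 + 3736 = ((3 + 12) - 32)**2 + 3736 = (15 - 32)**2 + 3736 = (-17)**2 + 3736 = 289 + 3736 = 4025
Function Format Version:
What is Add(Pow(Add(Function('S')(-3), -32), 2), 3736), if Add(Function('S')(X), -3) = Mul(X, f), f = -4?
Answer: 4025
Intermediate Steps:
Function('S')(X) = Add(3, Mul(-4, X)) (Function('S')(X) = Add(3, Mul(X, -4)) = Add(3, Mul(-4, X)))
Add(Pow(Add(Function('S')(-3), -32), 2), 3736) = Add(Pow(Add(Add(3, Mul(-4, -3)), -32), 2), 3736) = Add(Pow(Add(Add(3, 12), -32), 2), 3736) = Add(Pow(Add(15, -32), 2), 3736) = Add(Pow(-17, 2), 3736) = Add(289, 3736) = 4025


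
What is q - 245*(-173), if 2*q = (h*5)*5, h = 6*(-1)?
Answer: 42310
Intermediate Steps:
h = -6
q = -75 (q = (-6*5*5)/2 = (-30*5)/2 = (½)*(-150) = -75)
q - 245*(-173) = -75 - 245*(-173) = -75 + 42385 = 42310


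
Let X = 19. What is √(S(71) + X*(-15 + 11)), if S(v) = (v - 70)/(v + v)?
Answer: 3*I*√170258/142 ≈ 8.7174*I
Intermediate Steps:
S(v) = (-70 + v)/(2*v) (S(v) = (-70 + v)/((2*v)) = (-70 + v)*(1/(2*v)) = (-70 + v)/(2*v))
√(S(71) + X*(-15 + 11)) = √((½)*(-70 + 71)/71 + 19*(-15 + 11)) = √((½)*(1/71)*1 + 19*(-4)) = √(1/142 - 76) = √(-10791/142) = 3*I*√170258/142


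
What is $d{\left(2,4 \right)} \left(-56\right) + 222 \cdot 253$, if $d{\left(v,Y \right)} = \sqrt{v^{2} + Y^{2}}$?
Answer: $56166 - 112 \sqrt{5} \approx 55916.0$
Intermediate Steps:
$d{\left(v,Y \right)} = \sqrt{Y^{2} + v^{2}}$
$d{\left(2,4 \right)} \left(-56\right) + 222 \cdot 253 = \sqrt{4^{2} + 2^{2}} \left(-56\right) + 222 \cdot 253 = \sqrt{16 + 4} \left(-56\right) + 56166 = \sqrt{20} \left(-56\right) + 56166 = 2 \sqrt{5} \left(-56\right) + 56166 = - 112 \sqrt{5} + 56166 = 56166 - 112 \sqrt{5}$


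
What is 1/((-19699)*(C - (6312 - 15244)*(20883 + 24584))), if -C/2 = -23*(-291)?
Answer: -1/7999721704742 ≈ -1.2500e-13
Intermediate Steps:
C = -13386 (C = -(-46)*(-291) = -2*6693 = -13386)
1/((-19699)*(C - (6312 - 15244)*(20883 + 24584))) = 1/((-19699)*(-13386 - (6312 - 15244)*(20883 + 24584))) = -1/(19699*(-13386 - (-8932)*45467)) = -1/(19699*(-13386 - 1*(-406111244))) = -1/(19699*(-13386 + 406111244)) = -1/19699/406097858 = -1/19699*1/406097858 = -1/7999721704742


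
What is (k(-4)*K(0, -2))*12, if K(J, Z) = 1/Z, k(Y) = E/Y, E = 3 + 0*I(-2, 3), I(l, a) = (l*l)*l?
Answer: 9/2 ≈ 4.5000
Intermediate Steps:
I(l, a) = l³ (I(l, a) = l²*l = l³)
E = 3 (E = 3 + 0*(-2)³ = 3 + 0*(-8) = 3 + 0 = 3)
k(Y) = 3/Y
(k(-4)*K(0, -2))*12 = ((3/(-4))/(-2))*12 = ((3*(-¼))*(-½))*12 = -¾*(-½)*12 = (3/8)*12 = 9/2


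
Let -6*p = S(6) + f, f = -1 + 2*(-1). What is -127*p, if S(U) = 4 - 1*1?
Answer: 0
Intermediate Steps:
S(U) = 3 (S(U) = 4 - 1 = 3)
f = -3 (f = -1 - 2 = -3)
p = 0 (p = -(3 - 3)/6 = -1/6*0 = 0)
-127*p = -127*0 = 0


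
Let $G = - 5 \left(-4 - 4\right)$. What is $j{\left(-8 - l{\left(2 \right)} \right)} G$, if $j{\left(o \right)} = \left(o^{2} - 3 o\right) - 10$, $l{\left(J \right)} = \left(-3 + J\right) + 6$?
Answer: $7920$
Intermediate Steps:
$l{\left(J \right)} = 3 + J$
$j{\left(o \right)} = -10 + o^{2} - 3 o$
$G = 40$ ($G = \left(-5\right) \left(-8\right) = 40$)
$j{\left(-8 - l{\left(2 \right)} \right)} G = \left(-10 + \left(-8 - \left(3 + 2\right)\right)^{2} - 3 \left(-8 - \left(3 + 2\right)\right)\right) 40 = \left(-10 + \left(-8 - 5\right)^{2} - 3 \left(-8 - 5\right)\right) 40 = \left(-10 + \left(-13\right)^{2} - -39\right) 40 = \left(-10 + 169 + 39\right) 40 = 198 \cdot 40 = 7920$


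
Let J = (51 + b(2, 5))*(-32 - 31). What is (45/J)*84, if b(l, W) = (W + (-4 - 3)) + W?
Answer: -10/9 ≈ -1.1111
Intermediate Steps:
b(l, W) = -7 + 2*W (b(l, W) = (W - 7) + W = (-7 + W) + W = -7 + 2*W)
J = -3402 (J = (51 + (-7 + 2*5))*(-32 - 31) = (51 + (-7 + 10))*(-63) = (51 + 3)*(-63) = 54*(-63) = -3402)
(45/J)*84 = (45/(-3402))*84 = (45*(-1/3402))*84 = -5/378*84 = -10/9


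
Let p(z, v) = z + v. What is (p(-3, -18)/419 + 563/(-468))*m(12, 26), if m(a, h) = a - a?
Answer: 0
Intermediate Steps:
p(z, v) = v + z
m(a, h) = 0
(p(-3, -18)/419 + 563/(-468))*m(12, 26) = ((-18 - 3)/419 + 563/(-468))*0 = (-21*1/419 + 563*(-1/468))*0 = (-21/419 - 563/468)*0 = -245725/196092*0 = 0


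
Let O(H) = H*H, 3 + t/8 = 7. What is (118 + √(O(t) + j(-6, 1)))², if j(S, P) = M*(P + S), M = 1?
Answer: (118 + √1019)² ≈ 22477.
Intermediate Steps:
t = 32 (t = -24 + 8*7 = -24 + 56 = 32)
j(S, P) = P + S (j(S, P) = 1*(P + S) = P + S)
O(H) = H²
(118 + √(O(t) + j(-6, 1)))² = (118 + √(32² + (1 - 6)))² = (118 + √(1024 - 5))² = (118 + √1019)²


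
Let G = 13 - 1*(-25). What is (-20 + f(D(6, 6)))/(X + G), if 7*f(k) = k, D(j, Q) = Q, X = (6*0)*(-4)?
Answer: -67/133 ≈ -0.50376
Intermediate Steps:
G = 38 (G = 13 + 25 = 38)
X = 0 (X = 0*(-4) = 0)
f(k) = k/7
(-20 + f(D(6, 6)))/(X + G) = (-20 + (⅐)*6)/(0 + 38) = (-20 + 6/7)/38 = (1/38)*(-134/7) = -67/133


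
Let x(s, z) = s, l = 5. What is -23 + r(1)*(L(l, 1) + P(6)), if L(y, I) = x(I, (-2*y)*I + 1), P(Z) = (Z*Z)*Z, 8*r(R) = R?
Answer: 33/8 ≈ 4.1250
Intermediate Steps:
r(R) = R/8
P(Z) = Z³ (P(Z) = Z²*Z = Z³)
L(y, I) = I
-23 + r(1)*(L(l, 1) + P(6)) = -23 + ((⅛)*1)*(1 + 6³) = -23 + (1 + 216)/8 = -23 + (⅛)*217 = -23 + 217/8 = 33/8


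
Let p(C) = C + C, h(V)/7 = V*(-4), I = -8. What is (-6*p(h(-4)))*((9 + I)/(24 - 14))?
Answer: -672/5 ≈ -134.40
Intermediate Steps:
h(V) = -28*V (h(V) = 7*(V*(-4)) = 7*(-4*V) = -28*V)
p(C) = 2*C
(-6*p(h(-4)))*((9 + I)/(24 - 14)) = (-12*(-28*(-4)))*((9 - 8)/(24 - 14)) = (-12*112)*(1/10) = (-6*224)*(1*(1/10)) = -1344*1/10 = -672/5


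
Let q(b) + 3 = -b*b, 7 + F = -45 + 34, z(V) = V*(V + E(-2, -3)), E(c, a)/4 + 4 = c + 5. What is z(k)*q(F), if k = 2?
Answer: 1308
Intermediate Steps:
E(c, a) = 4 + 4*c (E(c, a) = -16 + 4*(c + 5) = -16 + 4*(5 + c) = -16 + (20 + 4*c) = 4 + 4*c)
z(V) = V*(-4 + V) (z(V) = V*(V + (4 + 4*(-2))) = V*(V + (4 - 8)) = V*(V - 4) = V*(-4 + V))
F = -18 (F = -7 + (-45 + 34) = -7 - 11 = -18)
q(b) = -3 - b² (q(b) = -3 - b*b = -3 - b²)
z(k)*q(F) = (2*(-4 + 2))*(-3 - 1*(-18)²) = (2*(-2))*(-3 - 1*324) = -4*(-3 - 324) = -4*(-327) = 1308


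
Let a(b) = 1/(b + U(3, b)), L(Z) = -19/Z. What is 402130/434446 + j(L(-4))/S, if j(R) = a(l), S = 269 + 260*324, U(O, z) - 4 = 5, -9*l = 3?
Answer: 441787505879/477289761182 ≈ 0.92562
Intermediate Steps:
l = -⅓ (l = -⅑*3 = -⅓ ≈ -0.33333)
U(O, z) = 9 (U(O, z) = 4 + 5 = 9)
S = 84509 (S = 269 + 84240 = 84509)
a(b) = 1/(9 + b) (a(b) = 1/(b + 9) = 1/(9 + b))
j(R) = 3/26 (j(R) = 1/(9 - ⅓) = 1/(26/3) = 3/26)
402130/434446 + j(L(-4))/S = 402130/434446 + (3/26)/84509 = 402130*(1/434446) + (3/26)*(1/84509) = 201065/217223 + 3/2197234 = 441787505879/477289761182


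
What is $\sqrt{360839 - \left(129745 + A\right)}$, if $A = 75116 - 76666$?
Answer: $2 \sqrt{58161} \approx 482.33$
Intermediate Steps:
$A = -1550$
$\sqrt{360839 - \left(129745 + A\right)} = \sqrt{360839 - 128195} = \sqrt{232644} = 2 \sqrt{58161}$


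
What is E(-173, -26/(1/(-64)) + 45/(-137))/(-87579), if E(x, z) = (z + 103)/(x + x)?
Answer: 40339/691903293 ≈ 5.8301e-5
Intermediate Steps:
E(x, z) = (103 + z)/(2*x) (E(x, z) = (103 + z)/((2*x)) = (103 + z)*(1/(2*x)) = (103 + z)/(2*x))
E(-173, -26/(1/(-64)) + 45/(-137))/(-87579) = ((½)*(103 + (-26/(1/(-64)) + 45/(-137)))/(-173))/(-87579) = ((½)*(-1/173)*(103 + (-26/(-1/64) + 45*(-1/137))))*(-1/87579) = ((½)*(-1/173)*(103 + (-26*(-64) - 45/137)))*(-1/87579) = ((½)*(-1/173)*(103 + (1664 - 45/137)))*(-1/87579) = ((½)*(-1/173)*(103 + 227923/137))*(-1/87579) = ((½)*(-1/173)*(242034/137))*(-1/87579) = -121017/23701*(-1/87579) = 40339/691903293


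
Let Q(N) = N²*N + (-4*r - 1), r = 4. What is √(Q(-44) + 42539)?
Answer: I*√42662 ≈ 206.55*I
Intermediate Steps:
Q(N) = -17 + N³ (Q(N) = N²*N + (-4*4 - 1) = N³ + (-16 - 1) = N³ - 17 = -17 + N³)
√(Q(-44) + 42539) = √((-17 + (-44)³) + 42539) = √((-17 - 85184) + 42539) = √(-85201 + 42539) = √(-42662) = I*√42662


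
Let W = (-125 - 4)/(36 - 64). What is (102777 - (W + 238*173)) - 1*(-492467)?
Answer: 15513831/28 ≈ 5.5407e+5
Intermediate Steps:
W = 129/28 (W = -129/(-28) = -129*(-1/28) = 129/28 ≈ 4.6071)
(102777 - (W + 238*173)) - 1*(-492467) = (102777 - (129/28 + 238*173)) - 1*(-492467) = (102777 - (129/28 + 41174)) + 492467 = (102777 - 1*1153001/28) + 492467 = (102777 - 1153001/28) + 492467 = 1724755/28 + 492467 = 15513831/28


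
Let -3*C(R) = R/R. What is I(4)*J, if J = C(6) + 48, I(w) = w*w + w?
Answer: 2860/3 ≈ 953.33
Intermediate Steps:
I(w) = w + w² (I(w) = w² + w = w + w²)
C(R) = -⅓ (C(R) = -R/(3*R) = -⅓*1 = -⅓)
J = 143/3 (J = -⅓ + 48 = 143/3 ≈ 47.667)
I(4)*J = (4*(1 + 4))*(143/3) = (4*5)*(143/3) = 20*(143/3) = 2860/3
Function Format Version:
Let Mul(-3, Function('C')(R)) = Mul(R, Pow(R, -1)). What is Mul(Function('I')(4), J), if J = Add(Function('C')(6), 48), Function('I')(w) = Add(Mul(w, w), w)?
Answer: Rational(2860, 3) ≈ 953.33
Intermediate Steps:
Function('I')(w) = Add(w, Pow(w, 2)) (Function('I')(w) = Add(Pow(w, 2), w) = Add(w, Pow(w, 2)))
Function('C')(R) = Rational(-1, 3) (Function('C')(R) = Mul(Rational(-1, 3), Mul(R, Pow(R, -1))) = Mul(Rational(-1, 3), 1) = Rational(-1, 3))
J = Rational(143, 3) (J = Add(Rational(-1, 3), 48) = Rational(143, 3) ≈ 47.667)
Mul(Function('I')(4), J) = Mul(Mul(4, Add(1, 4)), Rational(143, 3)) = Mul(Mul(4, 5), Rational(143, 3)) = Mul(20, Rational(143, 3)) = Rational(2860, 3)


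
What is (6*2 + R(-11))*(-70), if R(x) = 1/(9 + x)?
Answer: -805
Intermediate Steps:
(6*2 + R(-11))*(-70) = (6*2 + 1/(9 - 11))*(-70) = (12 + 1/(-2))*(-70) = (12 - ½)*(-70) = (23/2)*(-70) = -805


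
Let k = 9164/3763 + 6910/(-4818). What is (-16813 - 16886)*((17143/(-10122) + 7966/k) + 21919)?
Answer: -4403616334692883571/4374107102 ≈ -1.0067e+9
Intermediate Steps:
k = 9074911/9065067 (k = 9164*(1/3763) + 6910*(-1/4818) = 9164/3763 - 3455/2409 = 9074911/9065067 ≈ 1.0011)
(-16813 - 16886)*((17143/(-10122) + 7966/k) + 21919) = (-16813 - 16886)*((17143/(-10122) + 7966/(9074911/9065067)) + 21919) = -33699*((17143*(-1/10122) + 7966*(9065067/9074911)) + 21919) = -33699*((-2449/1446 + 72212323722/9074911) + 21919) = -33699*(104396795644973/13122321306 + 21919) = -33699*392024956351187/13122321306 = -4403616334692883571/4374107102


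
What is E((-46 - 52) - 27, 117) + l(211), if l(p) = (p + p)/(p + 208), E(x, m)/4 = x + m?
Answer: -12986/419 ≈ -30.993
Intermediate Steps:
E(x, m) = 4*m + 4*x (E(x, m) = 4*(x + m) = 4*(m + x) = 4*m + 4*x)
l(p) = 2*p/(208 + p) (l(p) = (2*p)/(208 + p) = 2*p/(208 + p))
E((-46 - 52) - 27, 117) + l(211) = (4*117 + 4*((-46 - 52) - 27)) + 2*211/(208 + 211) = (468 + 4*(-98 - 27)) + 2*211/419 = (468 + 4*(-125)) + 2*211*(1/419) = (468 - 500) + 422/419 = -32 + 422/419 = -12986/419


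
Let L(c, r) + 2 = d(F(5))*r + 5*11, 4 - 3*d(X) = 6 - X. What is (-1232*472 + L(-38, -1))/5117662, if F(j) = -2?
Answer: -1744349/15352986 ≈ -0.11362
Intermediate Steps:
d(X) = -2/3 + X/3 (d(X) = 4/3 - (6 - X)/3 = 4/3 + (-2 + X/3) = -2/3 + X/3)
L(c, r) = 53 - 4*r/3 (L(c, r) = -2 + ((-2/3 + (1/3)*(-2))*r + 5*11) = -2 + ((-2/3 - 2/3)*r + 55) = -2 + (-4*r/3 + 55) = -2 + (55 - 4*r/3) = 53 - 4*r/3)
(-1232*472 + L(-38, -1))/5117662 = (-1232*472 + (53 - 4/3*(-1)))/5117662 = (-581504 + (53 + 4/3))*(1/5117662) = (-581504 + 163/3)*(1/5117662) = -1744349/3*1/5117662 = -1744349/15352986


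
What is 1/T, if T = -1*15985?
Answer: -1/15985 ≈ -6.2559e-5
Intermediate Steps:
T = -15985
1/T = 1/(-15985) = -1/15985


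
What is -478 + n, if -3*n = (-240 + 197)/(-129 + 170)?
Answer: -58751/123 ≈ -477.65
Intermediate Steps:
n = 43/123 (n = -(-240 + 197)/(3*(-129 + 170)) = -(-43)/(3*41) = -⅓*(-43/41) = 43/123 ≈ 0.34959)
-478 + n = -478 + 43/123 = -58751/123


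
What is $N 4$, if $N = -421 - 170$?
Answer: $-2364$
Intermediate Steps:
$N = -591$
$N 4 = \left(-591\right) 4 = -2364$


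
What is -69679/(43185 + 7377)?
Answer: -69679/50562 ≈ -1.3781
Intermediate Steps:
-69679/(43185 + 7377) = -69679/50562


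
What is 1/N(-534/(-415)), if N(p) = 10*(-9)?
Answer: -1/90 ≈ -0.011111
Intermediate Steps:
N(p) = -90
1/N(-534/(-415)) = 1/(-90) = -1/90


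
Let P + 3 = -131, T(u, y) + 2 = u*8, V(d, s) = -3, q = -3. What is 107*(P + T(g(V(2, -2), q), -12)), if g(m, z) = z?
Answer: -17120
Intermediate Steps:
T(u, y) = -2 + 8*u (T(u, y) = -2 + u*8 = -2 + 8*u)
P = -134 (P = -3 - 131 = -134)
107*(P + T(g(V(2, -2), q), -12)) = 107*(-134 + (-2 + 8*(-3))) = 107*(-134 + (-2 - 24)) = 107*(-134 - 26) = 107*(-160) = -17120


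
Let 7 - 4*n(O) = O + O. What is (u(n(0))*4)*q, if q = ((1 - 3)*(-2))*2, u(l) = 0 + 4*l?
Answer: 224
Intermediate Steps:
n(O) = 7/4 - O/2 (n(O) = 7/4 - (O + O)/4 = 7/4 - O/2)
u(l) = 4*l
q = 8 (q = -2*(-2)*2 = 4*2 = 8)
(u(n(0))*4)*q = ((4*(7/4 - 1/2*0))*4)*8 = ((4*(7/4 + 0))*4)*8 = ((4*(7/4))*4)*8 = (7*4)*8 = 28*8 = 224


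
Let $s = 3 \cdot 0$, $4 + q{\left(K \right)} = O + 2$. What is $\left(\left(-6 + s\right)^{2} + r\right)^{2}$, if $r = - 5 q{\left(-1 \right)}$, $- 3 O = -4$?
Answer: $\frac{13924}{9} \approx 1547.1$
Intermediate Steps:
$O = \frac{4}{3}$ ($O = \left(- \frac{1}{3}\right) \left(-4\right) = \frac{4}{3} \approx 1.3333$)
$q{\left(K \right)} = - \frac{2}{3}$ ($q{\left(K \right)} = -4 + \left(\frac{4}{3} + 2\right) = -4 + \frac{10}{3} = - \frac{2}{3}$)
$s = 0$
$r = \frac{10}{3}$ ($r = \left(-5\right) \left(- \frac{2}{3}\right) = \frac{10}{3} \approx 3.3333$)
$\left(\left(-6 + s\right)^{2} + r\right)^{2} = \left(\left(-6 + 0\right)^{2} + \frac{10}{3}\right)^{2} = \left(\left(-6\right)^{2} + \frac{10}{3}\right)^{2} = \left(36 + \frac{10}{3}\right)^{2} = \left(\frac{118}{3}\right)^{2} = \frac{13924}{9}$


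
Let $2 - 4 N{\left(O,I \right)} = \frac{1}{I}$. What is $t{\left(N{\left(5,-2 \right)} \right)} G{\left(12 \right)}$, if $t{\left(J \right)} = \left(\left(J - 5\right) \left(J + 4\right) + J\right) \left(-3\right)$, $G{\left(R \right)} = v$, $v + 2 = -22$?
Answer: $- \frac{11295}{8} \approx -1411.9$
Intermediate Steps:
$v = -24$ ($v = -2 - 22 = -24$)
$G{\left(R \right)} = -24$
$N{\left(O,I \right)} = \frac{1}{2} - \frac{1}{4 I}$
$t{\left(J \right)} = - 3 J - 3 \left(-5 + J\right) \left(4 + J\right)$ ($t{\left(J \right)} = \left(\left(-5 + J\right) \left(4 + J\right) + J\right) \left(-3\right) = \left(J + \left(-5 + J\right) \left(4 + J\right)\right) \left(-3\right) = - 3 J - 3 \left(-5 + J\right) \left(4 + J\right)$)
$t{\left(N{\left(5,-2 \right)} \right)} G{\left(12 \right)} = \left(60 - 3 \left(\frac{-1 + 2 \left(-2\right)}{4 \left(-2\right)}\right)^{2}\right) \left(-24\right) = \left(60 - 3 \left(\frac{1}{4} \left(- \frac{1}{2}\right) \left(-1 - 4\right)\right)^{2}\right) \left(-24\right) = \left(60 - 3 \left(\frac{1}{4} \left(- \frac{1}{2}\right) \left(-5\right)\right)^{2}\right) \left(-24\right) = \left(60 - 3 \left(\frac{5}{8}\right)^{2}\right) \left(-24\right) = \left(60 - \frac{75}{64}\right) \left(-24\right) = \frac{3765}{64} \left(-24\right) = - \frac{11295}{8}$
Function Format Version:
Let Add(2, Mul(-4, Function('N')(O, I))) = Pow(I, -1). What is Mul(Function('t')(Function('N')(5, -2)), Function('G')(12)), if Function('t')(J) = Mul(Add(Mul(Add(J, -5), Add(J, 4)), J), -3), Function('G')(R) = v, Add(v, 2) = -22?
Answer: Rational(-11295, 8) ≈ -1411.9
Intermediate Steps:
v = -24 (v = Add(-2, -22) = -24)
Function('G')(R) = -24
Function('N')(O, I) = Add(Rational(1, 2), Mul(Rational(-1, 4), Pow(I, -1)))
Function('t')(J) = Add(Mul(-3, J), Mul(-3, Add(-5, J), Add(4, J))) (Function('t')(J) = Mul(Add(Mul(Add(-5, J), Add(4, J)), J), -3) = Mul(Add(J, Mul(Add(-5, J), Add(4, J))), -3) = Add(Mul(-3, J), Mul(-3, Add(-5, J), Add(4, J))))
Mul(Function('t')(Function('N')(5, -2)), Function('G')(12)) = Mul(Add(60, Mul(-3, Pow(Mul(Rational(1, 4), Pow(-2, -1), Add(-1, Mul(2, -2))), 2))), -24) = Mul(Add(60, Mul(-3, Pow(Mul(Rational(1, 4), Rational(-1, 2), Add(-1, -4)), 2))), -24) = Mul(Add(60, Mul(-3, Pow(Mul(Rational(1, 4), Rational(-1, 2), -5), 2))), -24) = Mul(Add(60, Mul(-3, Pow(Rational(5, 8), 2))), -24) = Mul(Add(60, Mul(-3, Rational(25, 64))), -24) = Mul(Add(60, Rational(-75, 64)), -24) = Mul(Rational(3765, 64), -24) = Rational(-11295, 8)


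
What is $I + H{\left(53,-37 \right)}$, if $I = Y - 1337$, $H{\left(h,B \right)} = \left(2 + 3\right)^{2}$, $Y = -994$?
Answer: $-2306$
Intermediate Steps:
$H{\left(h,B \right)} = 25$ ($H{\left(h,B \right)} = 5^{2} = 25$)
$I = -2331$ ($I = -994 - 1337 = -2331$)
$I + H{\left(53,-37 \right)} = -2331 + 25 = -2306$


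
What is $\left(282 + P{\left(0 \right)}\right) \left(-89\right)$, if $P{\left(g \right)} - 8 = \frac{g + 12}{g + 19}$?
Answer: $- \frac{491458}{19} \approx -25866.0$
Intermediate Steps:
$P{\left(g \right)} = 8 + \frac{12 + g}{19 + g}$ ($P{\left(g \right)} = 8 + \frac{g + 12}{g + 19} = 8 + \frac{12 + g}{19 + g}$)
$\left(282 + P{\left(0 \right)}\right) \left(-89\right) = \left(282 + \frac{164 + 9 \cdot 0}{19 + 0}\right) \left(-89\right) = \left(282 + \frac{164 + 0}{19}\right) \left(-89\right) = \left(282 + \frac{1}{19} \cdot 164\right) \left(-89\right) = \left(282 + \frac{164}{19}\right) \left(-89\right) = \frac{5522}{19} \left(-89\right) = - \frac{491458}{19}$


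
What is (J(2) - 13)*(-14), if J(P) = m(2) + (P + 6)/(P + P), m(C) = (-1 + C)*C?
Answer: 126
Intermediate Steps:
m(C) = C*(-1 + C)
J(P) = 2 + (6 + P)/(2*P) (J(P) = 2*(-1 + 2) + (P + 6)/(P + P) = 2*1 + (6 + P)/((2*P)) = 2 + (6 + P)*(1/(2*P)) = 2 + (6 + P)/(2*P))
(J(2) - 13)*(-14) = ((5/2 + 3/2) - 13)*(-14) = (4 - 13)*(-14) = -9*(-14) = 126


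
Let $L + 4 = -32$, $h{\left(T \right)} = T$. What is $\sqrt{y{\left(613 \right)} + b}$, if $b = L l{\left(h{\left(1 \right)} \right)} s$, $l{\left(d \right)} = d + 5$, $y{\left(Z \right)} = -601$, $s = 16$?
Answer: $i \sqrt{4057} \approx 63.695 i$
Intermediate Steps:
$L = -36$ ($L = -4 - 32 = -36$)
$l{\left(d \right)} = 5 + d$
$b = -3456$ ($b = - 36 \left(5 + 1\right) 16 = \left(-36\right) 6 \cdot 16 = \left(-216\right) 16 = -3456$)
$\sqrt{y{\left(613 \right)} + b} = \sqrt{-601 - 3456} = \sqrt{-4057} = i \sqrt{4057}$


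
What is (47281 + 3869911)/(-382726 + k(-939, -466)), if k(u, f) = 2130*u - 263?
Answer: -3917192/2383059 ≈ -1.6438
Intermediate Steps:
k(u, f) = -263 + 2130*u
(47281 + 3869911)/(-382726 + k(-939, -466)) = (47281 + 3869911)/(-382726 + (-263 + 2130*(-939))) = 3917192/(-382726 + (-263 - 2000070)) = 3917192/(-382726 - 2000333) = 3917192/(-2383059) = 3917192*(-1/2383059) = -3917192/2383059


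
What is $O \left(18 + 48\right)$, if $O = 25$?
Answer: $1650$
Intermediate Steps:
$O \left(18 + 48\right) = 25 \left(18 + 48\right) = 25 \cdot 66 = 1650$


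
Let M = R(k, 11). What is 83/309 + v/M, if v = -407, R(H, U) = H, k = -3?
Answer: 42004/309 ≈ 135.94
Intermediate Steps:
M = -3
83/309 + v/M = 83/309 - 407/(-3) = 83*(1/309) - 407*(-⅓) = 83/309 + 407/3 = 42004/309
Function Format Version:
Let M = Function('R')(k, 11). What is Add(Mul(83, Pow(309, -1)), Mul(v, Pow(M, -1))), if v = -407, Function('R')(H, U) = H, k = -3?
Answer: Rational(42004, 309) ≈ 135.94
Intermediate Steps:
M = -3
Add(Mul(83, Pow(309, -1)), Mul(v, Pow(M, -1))) = Add(Mul(83, Pow(309, -1)), Mul(-407, Pow(-3, -1))) = Add(Mul(83, Rational(1, 309)), Mul(-407, Rational(-1, 3))) = Add(Rational(83, 309), Rational(407, 3)) = Rational(42004, 309)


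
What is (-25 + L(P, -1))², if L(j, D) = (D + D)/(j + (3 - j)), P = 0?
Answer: 5929/9 ≈ 658.78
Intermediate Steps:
L(j, D) = 2*D/3 (L(j, D) = (2*D)/3 = (2*D)*(⅓) = 2*D/3)
(-25 + L(P, -1))² = (-25 + (⅔)*(-1))² = (-25 - ⅔)² = (-77/3)² = 5929/9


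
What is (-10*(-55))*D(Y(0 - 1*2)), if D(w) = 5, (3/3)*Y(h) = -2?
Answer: 2750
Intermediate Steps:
Y(h) = -2
(-10*(-55))*D(Y(0 - 1*2)) = -10*(-55)*5 = 550*5 = 2750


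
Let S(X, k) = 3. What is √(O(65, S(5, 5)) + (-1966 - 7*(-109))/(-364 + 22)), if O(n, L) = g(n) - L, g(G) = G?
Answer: √851466/114 ≈ 8.0943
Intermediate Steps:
O(n, L) = n - L
√(O(65, S(5, 5)) + (-1966 - 7*(-109))/(-364 + 22)) = √((65 - 1*3) + (-1966 - 7*(-109))/(-364 + 22)) = √((65 - 3) + (-1966 + 763)/(-342)) = √(62 - 1203*(-1/342)) = √(62 + 401/114) = √(7469/114) = √851466/114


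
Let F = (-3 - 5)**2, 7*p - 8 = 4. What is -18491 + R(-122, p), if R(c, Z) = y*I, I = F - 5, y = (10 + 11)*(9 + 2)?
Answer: -4862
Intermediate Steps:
p = 12/7 (p = 8/7 + (1/7)*4 = 8/7 + 4/7 = 12/7 ≈ 1.7143)
F = 64 (F = (-8)**2 = 64)
y = 231 (y = 21*11 = 231)
I = 59 (I = 64 - 5 = 59)
R(c, Z) = 13629 (R(c, Z) = 231*59 = 13629)
-18491 + R(-122, p) = -18491 + 13629 = -4862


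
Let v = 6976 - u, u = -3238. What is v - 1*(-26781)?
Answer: 36995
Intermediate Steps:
v = 10214 (v = 6976 - 1*(-3238) = 6976 + 3238 = 10214)
v - 1*(-26781) = 10214 - 1*(-26781) = 10214 + 26781 = 36995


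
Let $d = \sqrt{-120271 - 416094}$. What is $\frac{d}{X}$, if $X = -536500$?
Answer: $- \frac{i \sqrt{536365}}{536500} \approx - 0.0013651 i$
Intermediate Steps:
$d = i \sqrt{536365}$ ($d = \sqrt{-536365} = i \sqrt{536365} \approx 732.37 i$)
$\frac{d}{X} = \frac{i \sqrt{536365}}{-536500} = i \sqrt{536365} \left(- \frac{1}{536500}\right) = - \frac{i \sqrt{536365}}{536500}$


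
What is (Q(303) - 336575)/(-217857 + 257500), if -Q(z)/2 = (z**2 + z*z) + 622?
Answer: -705055/39643 ≈ -17.785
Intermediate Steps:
Q(z) = -1244 - 4*z**2 (Q(z) = -2*((z**2 + z*z) + 622) = -2*((z**2 + z**2) + 622) = -2*(2*z**2 + 622) = -2*(622 + 2*z**2) = -1244 - 4*z**2)
(Q(303) - 336575)/(-217857 + 257500) = ((-1244 - 4*303**2) - 336575)/(-217857 + 257500) = ((-1244 - 4*91809) - 336575)/39643 = ((-1244 - 367236) - 336575)*(1/39643) = (-368480 - 336575)*(1/39643) = -705055*1/39643 = -705055/39643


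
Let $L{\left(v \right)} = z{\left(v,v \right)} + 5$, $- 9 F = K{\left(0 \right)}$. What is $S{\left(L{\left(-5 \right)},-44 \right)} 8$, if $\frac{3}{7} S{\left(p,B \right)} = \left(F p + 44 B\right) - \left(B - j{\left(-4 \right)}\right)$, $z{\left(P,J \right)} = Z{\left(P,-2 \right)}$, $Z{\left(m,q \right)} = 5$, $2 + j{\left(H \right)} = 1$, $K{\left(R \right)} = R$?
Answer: $-35336$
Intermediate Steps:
$F = 0$ ($F = \left(- \frac{1}{9}\right) 0 = 0$)
$j{\left(H \right)} = -1$ ($j{\left(H \right)} = -2 + 1 = -1$)
$z{\left(P,J \right)} = 5$
$L{\left(v \right)} = 10$ ($L{\left(v \right)} = 5 + 5 = 10$)
$S{\left(p,B \right)} = - \frac{7}{3} + \frac{301 B}{3}$ ($S{\left(p,B \right)} = \frac{7 \left(\left(0 p + 44 B\right) - \left(1 + B\right)\right)}{3} = \frac{7 \left(\left(0 + 44 B\right) - \left(1 + B\right)\right)}{3} = \frac{7 \left(44 B - \left(1 + B\right)\right)}{3} = \frac{7 \left(-1 + 43 B\right)}{3} = - \frac{7}{3} + \frac{301 B}{3}$)
$S{\left(L{\left(-5 \right)},-44 \right)} 8 = \left(- \frac{7}{3} + \frac{301}{3} \left(-44\right)\right) 8 = \left(- \frac{7}{3} - \frac{13244}{3}\right) 8 = \left(-4417\right) 8 = -35336$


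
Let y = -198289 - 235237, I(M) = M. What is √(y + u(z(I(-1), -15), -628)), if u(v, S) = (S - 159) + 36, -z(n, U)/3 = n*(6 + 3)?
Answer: 3*I*√48253 ≈ 659.0*I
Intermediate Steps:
z(n, U) = -27*n (z(n, U) = -3*n*(6 + 3) = -3*n*9 = -27*n)
u(v, S) = -123 + S (u(v, S) = (-159 + S) + 36 = -123 + S)
y = -433526
√(y + u(z(I(-1), -15), -628)) = √(-433526 + (-123 - 628)) = √(-433526 - 751) = √(-434277) = 3*I*√48253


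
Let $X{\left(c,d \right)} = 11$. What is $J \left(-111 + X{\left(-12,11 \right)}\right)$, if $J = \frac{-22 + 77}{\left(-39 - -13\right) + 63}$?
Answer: $- \frac{5500}{37} \approx -148.65$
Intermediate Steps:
$J = \frac{55}{37}$ ($J = \frac{55}{\left(-39 + 13\right) + 63} = \frac{55}{-26 + 63} = \frac{55}{37} \approx 1.4865$)
$J \left(-111 + X{\left(-12,11 \right)}\right) = \frac{55 \left(-111 + 11\right)}{37} = \frac{55}{37} \left(-100\right) = - \frac{5500}{37}$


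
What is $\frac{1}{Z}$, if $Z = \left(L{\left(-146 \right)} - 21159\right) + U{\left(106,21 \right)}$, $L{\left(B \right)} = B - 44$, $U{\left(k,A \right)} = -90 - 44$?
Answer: $- \frac{1}{21483} \approx -4.6548 \cdot 10^{-5}$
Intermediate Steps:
$U{\left(k,A \right)} = -134$ ($U{\left(k,A \right)} = -90 - 44 = -134$)
$L{\left(B \right)} = -44 + B$ ($L{\left(B \right)} = B - 44 = -44 + B$)
$Z = -21483$ ($Z = \left(\left(-44 - 146\right) - 21159\right) - 134 = \left(-190 - 21159\right) - 134 = -21349 - 134 = -21483$)
$\frac{1}{Z} = \frac{1}{-21483} = - \frac{1}{21483}$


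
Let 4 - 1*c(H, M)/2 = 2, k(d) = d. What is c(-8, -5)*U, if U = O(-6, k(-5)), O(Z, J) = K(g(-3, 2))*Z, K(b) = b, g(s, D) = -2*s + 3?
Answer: -216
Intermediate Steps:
g(s, D) = 3 - 2*s
c(H, M) = 4 (c(H, M) = 8 - 2*2 = 8 - 4 = 4)
O(Z, J) = 9*Z (O(Z, J) = (3 - 2*(-3))*Z = (3 + 6)*Z = 9*Z)
U = -54 (U = 9*(-6) = -54)
c(-8, -5)*U = 4*(-54) = -216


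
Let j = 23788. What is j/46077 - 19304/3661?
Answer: -802382540/168687897 ≈ -4.7566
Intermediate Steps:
j/46077 - 19304/3661 = 23788/46077 - 19304/3661 = -802382540/168687897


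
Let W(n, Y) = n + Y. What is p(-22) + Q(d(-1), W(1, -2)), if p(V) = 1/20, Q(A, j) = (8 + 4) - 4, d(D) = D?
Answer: 161/20 ≈ 8.0500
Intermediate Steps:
W(n, Y) = Y + n
Q(A, j) = 8 (Q(A, j) = 12 - 4 = 8)
p(V) = 1/20
p(-22) + Q(d(-1), W(1, -2)) = 1/20 + 8 = 161/20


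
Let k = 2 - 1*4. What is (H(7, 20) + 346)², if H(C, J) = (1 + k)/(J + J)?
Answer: 191517921/1600 ≈ 1.1970e+5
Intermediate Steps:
k = -2 (k = 2 - 4 = -2)
H(C, J) = -1/(2*J) (H(C, J) = (1 - 2)/(J + J) = -1/(2*J))
(H(7, 20) + 346)² = (-½/20 + 346)² = (-½*1/20 + 346)² = (-1/40 + 346)² = (13839/40)² = 191517921/1600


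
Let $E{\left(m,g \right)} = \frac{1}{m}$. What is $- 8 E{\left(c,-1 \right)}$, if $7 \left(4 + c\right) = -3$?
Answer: $\frac{56}{31} \approx 1.8065$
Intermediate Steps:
$c = - \frac{31}{7}$ ($c = -4 + \frac{1}{7} \left(-3\right) = -4 - \frac{3}{7} = - \frac{31}{7} \approx -4.4286$)
$- 8 E{\left(c,-1 \right)} = - \frac{8}{- \frac{31}{7}} = \left(-8\right) \left(- \frac{7}{31}\right) = \frac{56}{31}$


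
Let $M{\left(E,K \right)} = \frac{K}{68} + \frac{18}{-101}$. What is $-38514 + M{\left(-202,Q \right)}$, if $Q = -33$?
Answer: $- \frac{264518709}{6868} \approx -38515.0$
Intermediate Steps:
$M{\left(E,K \right)} = - \frac{18}{101} + \frac{K}{68}$ ($M{\left(E,K \right)} = K \frac{1}{68} + 18 \left(- \frac{1}{101}\right) = \frac{K}{68} - \frac{18}{101} = - \frac{18}{101} + \frac{K}{68}$)
$-38514 + M{\left(-202,Q \right)} = -38514 + \left(- \frac{18}{101} + \frac{1}{68} \left(-33\right)\right) = -38514 - \frac{4557}{6868} = - \frac{264518709}{6868}$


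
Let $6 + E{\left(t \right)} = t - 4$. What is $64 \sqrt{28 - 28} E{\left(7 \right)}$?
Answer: $0$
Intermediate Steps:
$E{\left(t \right)} = -10 + t$ ($E{\left(t \right)} = -6 + \left(t - 4\right) = -6 + \left(-4 + t\right) = -10 + t$)
$64 \sqrt{28 - 28} E{\left(7 \right)} = 64 \sqrt{28 - 28} \left(-10 + 7\right) = 64 \sqrt{0} \left(-3\right) = 64 \cdot 0 \left(-3\right) = 0 \left(-3\right) = 0$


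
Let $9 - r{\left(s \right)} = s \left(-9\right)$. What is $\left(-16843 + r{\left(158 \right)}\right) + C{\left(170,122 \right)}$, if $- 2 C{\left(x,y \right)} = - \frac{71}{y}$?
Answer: $- \frac{3760457}{244} \approx -15412.0$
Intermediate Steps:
$r{\left(s \right)} = 9 + 9 s$ ($r{\left(s \right)} = 9 - s \left(-9\right) = 9 - - 9 s = 9 + 9 s$)
$C{\left(x,y \right)} = \frac{71}{2 y}$ ($C{\left(x,y \right)} = - \frac{\left(-71\right) \frac{1}{y}}{2} = \frac{71}{2 y}$)
$\left(-16843 + r{\left(158 \right)}\right) + C{\left(170,122 \right)} = \left(-16843 + \left(9 + 9 \cdot 158\right)\right) + \frac{71}{2 \cdot 122} = \left(-16843 + \left(9 + 1422\right)\right) + \frac{71}{2} \cdot \frac{1}{122} = \left(-16843 + 1431\right) + \frac{71}{244} = -15412 + \frac{71}{244} = - \frac{3760457}{244}$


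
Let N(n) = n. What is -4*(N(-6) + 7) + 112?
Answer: 108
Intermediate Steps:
-4*(N(-6) + 7) + 112 = -4*(-6 + 7) + 112 = -4*1 + 112 = -4 + 112 = 108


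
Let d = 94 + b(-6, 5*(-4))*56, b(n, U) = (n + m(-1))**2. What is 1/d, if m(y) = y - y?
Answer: 1/2110 ≈ 0.00047393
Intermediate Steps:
m(y) = 0
b(n, U) = n**2 (b(n, U) = (n + 0)**2 = n**2)
d = 2110 (d = 94 + (-6)**2*56 = 94 + 36*56 = 94 + 2016 = 2110)
1/d = 1/2110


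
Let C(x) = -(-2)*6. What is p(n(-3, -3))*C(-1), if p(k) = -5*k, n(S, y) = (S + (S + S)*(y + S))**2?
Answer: -65340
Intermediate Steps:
n(S, y) = (S + 2*S*(S + y))**2 (n(S, y) = (S + (2*S)*(S + y))**2 = (S + 2*S*(S + y))**2)
C(x) = 12 (C(x) = -2*(-6) = 12)
p(n(-3, -3))*C(-1) = -5*(-3)**2*(1 + 2*(-3) + 2*(-3))**2*12 = -45*(1 - 6 - 6)**2*12 = -45*(-11)**2*12 = -45*121*12 = -5*1089*12 = -5445*12 = -65340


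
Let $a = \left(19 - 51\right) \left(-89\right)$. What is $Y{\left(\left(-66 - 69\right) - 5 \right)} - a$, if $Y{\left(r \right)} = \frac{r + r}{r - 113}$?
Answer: $- \frac{720264}{253} \approx -2846.9$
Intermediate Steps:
$Y{\left(r \right)} = \frac{2 r}{-113 + r}$
$a = 2848$ ($a = \left(-32\right) \left(-89\right) = 2848$)
$Y{\left(\left(-66 - 69\right) - 5 \right)} - a = \frac{2 \left(\left(-66 - 69\right) - 5\right)}{-113 - 140} - 2848 = \frac{2 \left(-135 - 5\right)}{-113 - 140} - 2848 = 2 \left(-140\right) \frac{1}{-113 - 140} - 2848 = 2 \left(-140\right) \frac{1}{-253} - 2848 = 2 \left(-140\right) \left(- \frac{1}{253}\right) - 2848 = \frac{280}{253} - 2848 = - \frac{720264}{253}$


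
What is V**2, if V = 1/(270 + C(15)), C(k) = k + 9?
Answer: 1/86436 ≈ 1.1569e-5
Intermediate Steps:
C(k) = 9 + k
V = 1/294 (V = 1/(270 + (9 + 15)) = 1/(270 + 24) = 1/294 ≈ 0.0034014)
V**2 = (1/294)**2 = 1/86436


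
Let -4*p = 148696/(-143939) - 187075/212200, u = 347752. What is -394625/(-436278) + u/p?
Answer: 82382472981989827177/113394817535270 ≈ 7.2651e+5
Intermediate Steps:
p = 2339227185/4887016928 (p = -(148696/(-143939) - 187075/212200)/4 = -(148696*(-1/143939) - 187075*1/212200)/4 = -(-148696/143939 - 7483/8488)/4 = -¼*(-2339227185/1221754232) = 2339227185/4887016928 ≈ 0.47866)
-394625/(-436278) + u/p = -394625/(-436278) + 347752/(2339227185/4887016928) = -394625*(-1/436278) + 347752*(4887016928/2339227185) = 394625/436278 + 1699469910745856/2339227185 = 82382472981989827177/113394817535270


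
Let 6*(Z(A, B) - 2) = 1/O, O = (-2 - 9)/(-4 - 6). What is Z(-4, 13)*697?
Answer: 49487/33 ≈ 1499.6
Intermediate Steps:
O = 11/10 (O = -11/(-10) = -11*(-1/10) = 11/10 ≈ 1.1000)
Z(A, B) = 71/33 (Z(A, B) = 2 + 1/(6*(11/10)) = 2 + (1/6)*(10/11) = 2 + 5/33 = 71/33)
Z(-4, 13)*697 = (71/33)*697 = 49487/33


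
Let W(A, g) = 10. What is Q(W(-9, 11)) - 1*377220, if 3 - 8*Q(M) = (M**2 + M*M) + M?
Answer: -3017967/8 ≈ -3.7725e+5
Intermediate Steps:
Q(M) = 3/8 - M**2/4 - M/8 (Q(M) = 3/8 - ((M**2 + M*M) + M)/8 = 3/8 - ((M**2 + M**2) + M)/8 = 3/8 - (2*M**2 + M)/8 = 3/8 - (M + 2*M**2)/8 = 3/8 + (-M**2/4 - M/8) = 3/8 - M**2/4 - M/8)
Q(W(-9, 11)) - 1*377220 = (3/8 - 1/4*10**2 - 1/8*10) - 1*377220 = (3/8 - 1/4*100 - 5/4) - 377220 = (3/8 - 25 - 5/4) - 377220 = -207/8 - 377220 = -3017967/8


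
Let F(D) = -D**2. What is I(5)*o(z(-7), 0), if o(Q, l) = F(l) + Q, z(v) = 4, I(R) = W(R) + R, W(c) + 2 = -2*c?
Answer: -28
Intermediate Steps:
W(c) = -2 - 2*c
I(R) = -2 - R (I(R) = (-2 - 2*R) + R = -2 - R)
o(Q, l) = Q - l**2 (o(Q, l) = -l**2 + Q = Q - l**2)
I(5)*o(z(-7), 0) = (-2 - 1*5)*(4 - 1*0**2) = (-2 - 5)*(4 - 1*0) = -7*(4 + 0) = -7*4 = -28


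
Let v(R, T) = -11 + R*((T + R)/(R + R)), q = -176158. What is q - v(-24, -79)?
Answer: -352191/2 ≈ -1.7610e+5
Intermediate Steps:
v(R, T) = -11 + R/2 + T/2 (v(R, T) = -11 + R*((R + T)/((2*R))) = -11 + R*((R + T)*(1/(2*R))) = -11 + R*((R + T)/(2*R)) = -11 + (R/2 + T/2) = -11 + R/2 + T/2)
q - v(-24, -79) = -176158 - (-11 + (½)*(-24) + (½)*(-79)) = -176158 - (-11 - 12 - 79/2) = -176158 - 1*(-125/2) = -176158 + 125/2 = -352191/2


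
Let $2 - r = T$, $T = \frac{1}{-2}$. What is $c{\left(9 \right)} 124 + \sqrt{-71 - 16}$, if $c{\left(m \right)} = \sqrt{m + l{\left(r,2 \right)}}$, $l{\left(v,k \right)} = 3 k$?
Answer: $124 \sqrt{15} + i \sqrt{87} \approx 480.25 + 9.3274 i$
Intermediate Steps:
$T = - \frac{1}{2} \approx -0.5$
$r = \frac{5}{2}$ ($r = 2 - - \frac{1}{2} = 2 + \frac{1}{2} = \frac{5}{2} \approx 2.5$)
$c{\left(m \right)} = \sqrt{6 + m}$ ($c{\left(m \right)} = \sqrt{m + 3 \cdot 2} = \sqrt{m + 6} = \sqrt{6 + m}$)
$c{\left(9 \right)} 124 + \sqrt{-71 - 16} = \sqrt{6 + 9} \cdot 124 + \sqrt{-71 - 16} = \sqrt{15} \cdot 124 + \sqrt{-87} = 124 \sqrt{15} + i \sqrt{87}$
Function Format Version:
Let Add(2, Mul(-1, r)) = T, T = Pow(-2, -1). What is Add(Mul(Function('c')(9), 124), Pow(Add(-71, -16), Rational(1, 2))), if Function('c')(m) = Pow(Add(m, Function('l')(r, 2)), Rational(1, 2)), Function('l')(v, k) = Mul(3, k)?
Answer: Add(Mul(124, Pow(15, Rational(1, 2))), Mul(I, Pow(87, Rational(1, 2)))) ≈ Add(480.25, Mul(9.3274, I))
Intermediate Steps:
T = Rational(-1, 2) ≈ -0.50000
r = Rational(5, 2) (r = Add(2, Mul(-1, Rational(-1, 2))) = Add(2, Rational(1, 2)) = Rational(5, 2) ≈ 2.5000)
Function('c')(m) = Pow(Add(6, m), Rational(1, 2)) (Function('c')(m) = Pow(Add(m, Mul(3, 2)), Rational(1, 2)) = Pow(Add(m, 6), Rational(1, 2)) = Pow(Add(6, m), Rational(1, 2)))
Add(Mul(Function('c')(9), 124), Pow(Add(-71, -16), Rational(1, 2))) = Add(Mul(Pow(Add(6, 9), Rational(1, 2)), 124), Pow(Add(-71, -16), Rational(1, 2))) = Add(Mul(Pow(15, Rational(1, 2)), 124), Pow(-87, Rational(1, 2))) = Add(Mul(124, Pow(15, Rational(1, 2))), Mul(I, Pow(87, Rational(1, 2))))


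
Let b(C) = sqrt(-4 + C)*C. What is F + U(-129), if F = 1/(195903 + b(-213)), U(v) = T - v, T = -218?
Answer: -379612968555/4265314498 + 71*I*sqrt(217)/12795943494 ≈ -89.0 + 8.1737e-8*I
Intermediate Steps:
U(v) = -218 - v
b(C) = C*sqrt(-4 + C)
F = 1/(195903 - 213*I*sqrt(217)) (F = 1/(195903 - 213*sqrt(-4 - 213)) = 1/(195903 - 213*I*sqrt(217)) ≈ 5.1033e-6 + 8.174e-8*I)
F + U(-129) = (21767/4265314498 + 71*I*sqrt(217)/12795943494) + (-218 - 1*(-129)) = (21767/4265314498 + 71*I*sqrt(217)/12795943494) + (-218 + 129) = (21767/4265314498 + 71*I*sqrt(217)/12795943494) - 89 = -379612968555/4265314498 + 71*I*sqrt(217)/12795943494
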